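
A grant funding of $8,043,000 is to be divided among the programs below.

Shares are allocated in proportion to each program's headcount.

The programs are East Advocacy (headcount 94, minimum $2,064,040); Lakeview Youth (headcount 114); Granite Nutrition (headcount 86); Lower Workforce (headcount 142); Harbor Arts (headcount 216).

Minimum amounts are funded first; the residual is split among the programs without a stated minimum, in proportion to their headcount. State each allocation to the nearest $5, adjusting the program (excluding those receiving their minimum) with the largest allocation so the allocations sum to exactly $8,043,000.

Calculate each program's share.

Fund the minimums — East Advocacy $2,064,040. Residual $5,978,960.
Residual split over remaining headcount 558: Lakeview Youth 1,221,507.96 → $1,221,510; Granite Nutrition 921,488.46 → $921,490; Lower Workforce 1,521,527.46 → $1,521,525; Harbor Arts 2,314,436.13 → $2,314,435.

East Advocacy: $2,064,040; Lakeview Youth: $1,221,510; Granite Nutrition: $921,490; Lower Workforce: $1,521,525; Harbor Arts: $2,314,435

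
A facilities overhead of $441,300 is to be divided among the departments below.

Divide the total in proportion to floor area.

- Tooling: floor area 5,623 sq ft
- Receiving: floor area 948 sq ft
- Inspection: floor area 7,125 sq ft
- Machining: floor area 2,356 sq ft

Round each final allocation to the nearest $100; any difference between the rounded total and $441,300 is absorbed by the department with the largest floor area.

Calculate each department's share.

Floor area total: 5,623 + 948 + 7,125 + 2,356 = 16,052.
Pro-rata amounts: Tooling 154,586.96; Receiving 26,062.32; Inspection 195,879.80; Machining 64,770.92.
At nearest $100: Tooling $154,600; Receiving $26,100; Inspection $195,900; Machining $64,800. Sum = $441,400.
Difference $441,300 − $441,400 = −$100 applied to largest floor area (Inspection): Inspection becomes $195,800.

Tooling: $154,600 | Receiving: $26,100 | Inspection: $195,800 | Machining: $64,800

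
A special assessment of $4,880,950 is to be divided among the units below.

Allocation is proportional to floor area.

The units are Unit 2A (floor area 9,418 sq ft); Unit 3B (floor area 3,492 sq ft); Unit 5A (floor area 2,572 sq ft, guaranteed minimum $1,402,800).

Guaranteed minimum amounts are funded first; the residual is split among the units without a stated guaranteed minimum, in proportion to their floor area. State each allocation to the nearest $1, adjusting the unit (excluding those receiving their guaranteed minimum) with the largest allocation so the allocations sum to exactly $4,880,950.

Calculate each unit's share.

Guaranteed amounts: Unit 5A $1,402,800. Remaining pool $3,478,150.
Remaining pool split over remaining floor area 12,910: Unit 2A 2,537,352.18 → $2,537,352; Unit 3B 940,797.82 → $940,798.

Unit 2A: $2,537,352; Unit 3B: $940,798; Unit 5A: $1,402,800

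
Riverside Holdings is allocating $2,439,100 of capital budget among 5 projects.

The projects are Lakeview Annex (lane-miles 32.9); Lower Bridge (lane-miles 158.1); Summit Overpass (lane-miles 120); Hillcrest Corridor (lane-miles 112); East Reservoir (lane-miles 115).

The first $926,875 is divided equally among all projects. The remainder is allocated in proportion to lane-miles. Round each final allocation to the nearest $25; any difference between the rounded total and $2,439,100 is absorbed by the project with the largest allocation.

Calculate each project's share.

Equal tier: $926,875 ÷ 5 = $185,375 apiece.
Remainder $1,512,225 by lane-miles (total 538): Lakeview Annex 92,476.21 → $92,475; Lower Bridge 444,391.77 → $444,400; Summit Overpass 337,299.26 → $337,300; Hillcrest Corridor 314,812.64 → $314,825; East Reservoir 323,245.12 → $323,250.
Rounding difference −$25 on remainder applied to Lower Bridge.
Totals: Lakeview Annex $185,375 + $92,475 = $277,850; Lower Bridge $185,375 + $444,375 = $629,750; Summit Overpass $185,375 + $337,300 = $522,675; Hillcrest Corridor $185,375 + $314,825 = $500,200; East Reservoir $185,375 + $323,250 = $508,625.

Lakeview Annex: $277,850 · Lower Bridge: $629,750 · Summit Overpass: $522,675 · Hillcrest Corridor: $500,200 · East Reservoir: $508,625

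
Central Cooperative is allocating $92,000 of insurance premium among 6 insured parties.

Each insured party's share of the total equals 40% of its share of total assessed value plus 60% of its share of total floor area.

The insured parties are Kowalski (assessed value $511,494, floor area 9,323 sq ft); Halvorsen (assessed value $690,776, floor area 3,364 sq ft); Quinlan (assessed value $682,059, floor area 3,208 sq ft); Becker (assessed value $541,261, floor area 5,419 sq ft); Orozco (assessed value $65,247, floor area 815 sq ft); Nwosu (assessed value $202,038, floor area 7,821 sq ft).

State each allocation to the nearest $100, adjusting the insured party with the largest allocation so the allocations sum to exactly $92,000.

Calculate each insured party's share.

Totals — assessed value 2,692,875, floor area 29,950.
Combined weights (40% assessed value + 60% floor area): Kowalski 0.2627; Halvorsen 0.1700; Quinlan 0.1656; Becker 0.1890; Orozco 0.0260; Nwosu 0.1867.
Unrounded shares: Kowalski 24,172.88; Halvorsen 15,640.03; Quinlan 15,233.38; Becker 17,384.31; Orozco 2,393.75; Nwosu 17,175.65.
Rounded to nearest $100: Kowalski $24,200; Halvorsen $15,600; Quinlan $15,200; Becker $17,400; Orozco $2,400; Nwosu $17,200. Sum = $92,000.
No rounding difference to absorb.

Kowalski: $24,200 · Halvorsen: $15,600 · Quinlan: $15,200 · Becker: $17,400 · Orozco: $2,400 · Nwosu: $17,200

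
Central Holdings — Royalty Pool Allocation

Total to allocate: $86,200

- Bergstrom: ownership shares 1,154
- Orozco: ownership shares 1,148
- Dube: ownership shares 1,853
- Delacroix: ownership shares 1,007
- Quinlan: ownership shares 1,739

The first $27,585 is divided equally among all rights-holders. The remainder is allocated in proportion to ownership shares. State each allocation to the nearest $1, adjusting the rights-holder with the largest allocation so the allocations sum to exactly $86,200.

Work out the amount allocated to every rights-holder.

First tranche $27,585 split equally: $5,517 each.
Remainder $58,615 by ownership shares (total 6,901): Bergstrom 9,801.73 → $9,802; Orozco 9,750.76 → $9,751; Dube 15,738.82 → $15,739; Delacroix 8,553.15 → $8,553; Quinlan 14,770.54 → $14,771.
Rounding difference −$1 on remainder applied to Dube.
Totals: Bergstrom $5,517 + $9,802 = $15,319; Orozco $5,517 + $9,751 = $15,268; Dube $5,517 + $15,738 = $21,255; Delacroix $5,517 + $8,553 = $14,070; Quinlan $5,517 + $14,771 = $20,288.

Bergstrom: $15,319 | Orozco: $15,268 | Dube: $21,255 | Delacroix: $14,070 | Quinlan: $20,288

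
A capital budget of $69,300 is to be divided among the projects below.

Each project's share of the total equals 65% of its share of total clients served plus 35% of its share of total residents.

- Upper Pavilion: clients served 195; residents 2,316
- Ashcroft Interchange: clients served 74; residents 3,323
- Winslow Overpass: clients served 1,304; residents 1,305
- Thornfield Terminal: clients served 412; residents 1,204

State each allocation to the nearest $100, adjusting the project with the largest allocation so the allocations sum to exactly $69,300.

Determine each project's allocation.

Clients served total 1,985; residents total 8,148.
Combined weights (65% clients served + 35% residents): Upper Pavilion 0.1633; Ashcroft Interchange 0.1670; Winslow Overpass 0.4831; Thornfield Terminal 0.1866.
Raw shares: Upper Pavilion 11,319.35; Ashcroft Interchange 11,571.18; Winslow Overpass 33,476.00; Thornfield Terminal 12,933.46.
Rounded to nearest $100: Upper Pavilion $11,300; Ashcroft Interchange $11,600; Winslow Overpass $33,500; Thornfield Terminal $12,900. Sum = $69,300.
No rounding difference to absorb.

Upper Pavilion: $11,300 · Ashcroft Interchange: $11,600 · Winslow Overpass: $33,500 · Thornfield Terminal: $12,900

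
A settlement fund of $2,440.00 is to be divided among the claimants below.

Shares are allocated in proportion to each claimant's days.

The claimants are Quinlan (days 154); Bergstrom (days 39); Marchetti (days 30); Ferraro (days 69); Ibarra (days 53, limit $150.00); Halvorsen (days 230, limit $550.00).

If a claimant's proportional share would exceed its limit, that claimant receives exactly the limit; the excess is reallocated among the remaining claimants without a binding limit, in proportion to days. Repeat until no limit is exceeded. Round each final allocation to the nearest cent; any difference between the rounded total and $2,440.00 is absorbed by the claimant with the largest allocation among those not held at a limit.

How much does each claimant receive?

Combined days = 575.
Pro-rata shares before constraints: Quinlan 653.4957; Bergstrom 165.4957; Marchetti 127.3043; Ferraro 292.8000; Ibarra 224.9043; Halvorsen 976.0000.
Cap binds for Ibarra ($150.00), Halvorsen ($550.00); remaining pool $1,740.00 reallocated over remaining days 292.
Remaining shares: Quinlan 917.6712 → $917.67; Bergstrom 232.3973 → $232.40; Marchetti 178.7671 → $178.77; Ferraro 411.1644 → $411.16.

Quinlan: $917.67; Bergstrom: $232.40; Marchetti: $178.77; Ferraro: $411.16; Ibarra: $150.00; Halvorsen: $550.00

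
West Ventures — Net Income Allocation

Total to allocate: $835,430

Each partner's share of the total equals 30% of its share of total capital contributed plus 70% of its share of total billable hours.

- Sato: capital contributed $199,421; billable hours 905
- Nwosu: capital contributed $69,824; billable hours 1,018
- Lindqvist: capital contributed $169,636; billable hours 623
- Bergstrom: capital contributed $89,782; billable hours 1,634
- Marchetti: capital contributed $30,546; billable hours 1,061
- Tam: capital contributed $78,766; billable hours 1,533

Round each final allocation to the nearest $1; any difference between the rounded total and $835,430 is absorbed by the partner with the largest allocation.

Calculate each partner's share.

Totals — capital contributed 637,975, billable hours 6,774.
Composite weights (30% capital contributed + 70% billable hours): Sato 0.1873; Nwosu 0.1380; Lindqvist 0.1441; Bergstrom 0.2111; Marchetti 0.1240; Tam 0.1955.
Raw shares: Sato 156,471.56; Nwosu 115,314.59; Lindqvist 120,425.38; Bergstrom 176,334.53; Marchetti 103,596.40; Tam 163,287.54.
At nearest $1: Sato $156,472; Nwosu $115,315; Lindqvist $120,425; Bergstrom $176,335; Marchetti $103,596; Tam $163,288. Sum = $835,431.
Difference $835,430 − $835,431 = −$1 applied to largest allocation (Bergstrom): Bergstrom becomes $176,334.

Sato: $156,472 | Nwosu: $115,315 | Lindqvist: $120,425 | Bergstrom: $176,334 | Marchetti: $103,596 | Tam: $163,288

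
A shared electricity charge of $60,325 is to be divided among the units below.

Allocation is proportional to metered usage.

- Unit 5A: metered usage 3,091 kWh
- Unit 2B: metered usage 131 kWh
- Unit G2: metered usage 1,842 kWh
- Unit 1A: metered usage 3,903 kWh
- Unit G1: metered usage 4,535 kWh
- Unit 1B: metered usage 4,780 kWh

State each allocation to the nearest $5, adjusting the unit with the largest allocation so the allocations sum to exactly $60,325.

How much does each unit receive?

Unit 5A: $10,200 | Unit 2B: $430 | Unit G2: $6,080 | Unit 1A: $12,880 | Unit G1: $14,965 | Unit 1B: $15,770

Sum of metered usage: 18,282.
Pro-rata amounts: Unit 5A 3,091/18,282 × $60,325 = 10,199.35; Unit 2B 131/18,282 × $60,325 = 432.26; Unit G2 1,842/18,282 × $60,325 = 6,078.04; Unit 1A 3,903/18,282 × $60,325 = 12,878.70; Unit G1 4,535/18,282 × $60,325 = 14,964.11; Unit 1B 4,780/18,282 × $60,325 = 15,772.54.
At nearest $5: Unit 5A $10,200; Unit 2B $430; Unit G2 $6,080; Unit 1A $12,880; Unit G1 $14,965; Unit 1B $15,775. Sum = $60,330.
Difference $60,325 − $60,330 = −$5 applied to largest allocation (Unit 1B): Unit 1B becomes $15,770.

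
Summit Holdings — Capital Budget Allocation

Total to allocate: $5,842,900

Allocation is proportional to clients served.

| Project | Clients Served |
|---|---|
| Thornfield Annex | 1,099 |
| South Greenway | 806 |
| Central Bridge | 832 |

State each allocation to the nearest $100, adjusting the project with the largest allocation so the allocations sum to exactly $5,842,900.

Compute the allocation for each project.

Thornfield Annex: $2,346,200; South Greenway: $1,720,600; Central Bridge: $1,776,100

Sum of clients served: 2,737.
Proportional shares: Thornfield Annex 1,099/2,737 × $5,842,900 = 2,346,126.09; South Greenway 806/2,737 × $5,842,900 = 1,720,634.78; Central Bridge 832/2,737 × $5,842,900 = 1,776,139.13.
Rounded to nearest $100: Thornfield Annex $2,346,100; South Greenway $1,720,600; Central Bridge $1,776,100. Sum = $5,842,800.
Difference $5,842,900 − $5,842,800 = +$100 applied to largest allocation (Thornfield Annex): Thornfield Annex becomes $2,346,200.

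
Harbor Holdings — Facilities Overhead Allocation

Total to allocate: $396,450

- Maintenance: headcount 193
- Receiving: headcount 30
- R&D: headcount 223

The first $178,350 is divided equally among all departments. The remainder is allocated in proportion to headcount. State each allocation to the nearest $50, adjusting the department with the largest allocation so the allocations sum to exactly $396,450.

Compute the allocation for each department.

Maintenance: $153,850; Receiving: $74,100; R&D: $168,500

Equal tier: $178,350 ÷ 3 = $59,450 apiece.
Remainder $218,100 by headcount (total 446): Maintenance 94,379.60 → $94,400; Receiving 14,670.40 → $14,650; R&D 109,050.00 → $109,050.
Totals: Maintenance $59,450 + $94,400 = $153,850; Receiving $59,450 + $14,650 = $74,100; R&D $59,450 + $109,050 = $168,500.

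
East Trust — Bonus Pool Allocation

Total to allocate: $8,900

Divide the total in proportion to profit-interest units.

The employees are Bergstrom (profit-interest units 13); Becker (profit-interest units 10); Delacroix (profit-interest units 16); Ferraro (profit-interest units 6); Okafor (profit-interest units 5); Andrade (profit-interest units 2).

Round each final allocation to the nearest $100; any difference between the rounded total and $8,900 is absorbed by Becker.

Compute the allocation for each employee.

Combined profit-interest units = 52.
Unrounded shares: Bergstrom 13/52 × $8,900 = 2,225.00; Becker 10/52 × $8,900 = 1,711.54; Delacroix 16/52 × $8,900 = 2,738.46; Ferraro 6/52 × $8,900 = 1,026.92; Okafor 5/52 × $8,900 = 855.77; Andrade 2/52 × $8,900 = 342.31.
After rounding ($100): Bergstrom $2,200; Becker $1,700; Delacroix $2,700; Ferraro $1,000; Okafor $900; Andrade $300. Sum = $8,800.
Difference $8,900 − $8,800 = +$100 applied to Becker: Becker becomes $1,800.

Bergstrom: $2,200; Becker: $1,800; Delacroix: $2,700; Ferraro: $1,000; Okafor: $900; Andrade: $300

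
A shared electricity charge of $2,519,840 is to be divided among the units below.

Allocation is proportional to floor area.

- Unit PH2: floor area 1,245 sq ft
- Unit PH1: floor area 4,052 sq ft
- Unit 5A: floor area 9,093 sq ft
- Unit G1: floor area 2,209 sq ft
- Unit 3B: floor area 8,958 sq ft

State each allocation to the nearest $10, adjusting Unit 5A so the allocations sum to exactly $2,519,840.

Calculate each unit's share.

Unit PH2: $122,750 · Unit PH1: $399,510 · Unit 5A: $896,550 · Unit G1: $217,800 · Unit 3B: $883,230

Total floor area = 25,557.
Unrounded shares: Unit PH2 1,245/25,557 × $2,519,840 = 122,753.09; Unit PH1 4,052/25,557 × $2,519,840 = 399,514.48; Unit 5A 9,093/25,557 × $2,519,840 = 896,541.27; Unit G1 2,209/25,557 × $2,519,840 = 217,800.47; Unit 3B 8,958/25,557 × $2,519,840 = 883,230.69.
After rounding ($10): Unit PH2 $122,750; Unit PH1 $399,510; Unit 5A $896,540; Unit G1 $217,800; Unit 3B $883,230. Sum = $2,519,830.
Difference $2,519,840 − $2,519,830 = +$10 applied to Unit 5A: Unit 5A becomes $896,550.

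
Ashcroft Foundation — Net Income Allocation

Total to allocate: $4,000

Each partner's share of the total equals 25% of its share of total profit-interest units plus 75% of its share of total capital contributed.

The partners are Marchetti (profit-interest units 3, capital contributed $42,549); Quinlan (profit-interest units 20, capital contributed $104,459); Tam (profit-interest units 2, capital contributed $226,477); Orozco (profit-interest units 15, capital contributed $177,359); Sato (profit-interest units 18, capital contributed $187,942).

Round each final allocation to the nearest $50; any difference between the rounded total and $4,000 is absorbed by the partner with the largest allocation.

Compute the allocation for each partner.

Marchetti: $200 · Quinlan: $750 · Tam: $950 · Orozco: $1,000 · Sato: $1,100

Profit-interest units total 58; capital contributed total 738,786.
Blended shares (25% profit-interest units + 75% capital contributed): Marchetti 0.0561; Quinlan 0.1923; Tam 0.2385; Orozco 0.2447; Sato 0.2684.
Pro-rata amounts: Marchetti 224.50; Quinlan 769.01; Tam 954.14; Orozco 978.83; Sato 1,073.52.
After rounding ($50): Marchetti $200; Quinlan $750; Tam $950; Orozco $1,000; Sato $1,050. Sum = $3,950.
Difference $4,000 − $3,950 = +$50 applied to largest allocation (Sato): Sato becomes $1,100.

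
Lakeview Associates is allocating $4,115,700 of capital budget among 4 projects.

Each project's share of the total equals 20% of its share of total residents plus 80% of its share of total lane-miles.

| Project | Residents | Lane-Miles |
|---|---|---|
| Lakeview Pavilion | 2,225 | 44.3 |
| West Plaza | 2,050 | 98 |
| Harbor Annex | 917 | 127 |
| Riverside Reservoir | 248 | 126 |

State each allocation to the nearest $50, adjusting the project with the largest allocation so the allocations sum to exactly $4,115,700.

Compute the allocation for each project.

Totals — residents 5,440, lane-miles 395.3.
Composite weights (20% residents + 80% lane-miles): Lakeview Pavilion 0.1715; West Plaza 0.2737; Harbor Annex 0.2907; Riverside Reservoir 0.2641.
Raw shares: Lakeview Pavilion 705,656.93; West Plaza 1,126,458.98; Harbor Annex 1,196,570.71; Riverside Reservoir 1,087,013.38.
Rounded to nearest $50: Lakeview Pavilion $705,650; West Plaza $1,126,450; Harbor Annex $1,196,550; Riverside Reservoir $1,087,000. Sum = $4,115,650.
Difference $4,115,700 − $4,115,650 = +$50 applied to largest allocation (Harbor Annex): Harbor Annex becomes $1,196,600.

Lakeview Pavilion: $705,650 | West Plaza: $1,126,450 | Harbor Annex: $1,196,600 | Riverside Reservoir: $1,087,000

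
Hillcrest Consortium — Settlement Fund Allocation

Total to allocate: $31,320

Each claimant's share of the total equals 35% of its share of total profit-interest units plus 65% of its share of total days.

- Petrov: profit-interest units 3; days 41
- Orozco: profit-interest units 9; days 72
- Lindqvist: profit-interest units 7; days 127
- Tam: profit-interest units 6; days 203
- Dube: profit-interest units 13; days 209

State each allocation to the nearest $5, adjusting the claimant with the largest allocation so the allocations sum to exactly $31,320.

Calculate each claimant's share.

Petrov: $2,145 · Orozco: $4,845 · Lindqvist: $5,985 · Tam: $8,070 · Dube: $10,275

Totals — profit-interest units 38, days 652.
Composite weights (35% profit-interest units + 65% days): Petrov 0.0685; Orozco 0.1547; Lindqvist 0.1911; Tam 0.2576; Dube 0.3281.
Proportional shares: Petrov 2,145.60; Orozco 4,844.39; Lindqvist 5,984.75; Tam 8,069.30; Dube 10,275.96.
Rounded to nearest $5: Petrov $2,145; Orozco $4,845; Lindqvist $5,985; Tam $8,070; Dube $10,275. Sum = $31,320.
No rounding difference to absorb.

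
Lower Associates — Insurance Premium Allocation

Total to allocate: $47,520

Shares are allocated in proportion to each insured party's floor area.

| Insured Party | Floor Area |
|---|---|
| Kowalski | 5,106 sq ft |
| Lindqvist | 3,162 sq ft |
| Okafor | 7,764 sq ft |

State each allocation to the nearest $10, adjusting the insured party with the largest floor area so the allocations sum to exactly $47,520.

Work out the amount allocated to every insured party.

Floor area total: 16,032.
Proportional shares: Kowalski 5,106/16,032 × $47,520 = 15,134.55; Lindqvist 3,162/16,032 × $47,520 = 9,372.40; Okafor 7,764/16,032 × $47,520 = 23,013.05.
After rounding ($10): Kowalski $15,130; Lindqvist $9,370; Okafor $23,010. Sum = $47,510.
Difference $47,520 − $47,510 = +$10 applied to largest floor area (Okafor): Okafor becomes $23,020.

Kowalski: $15,130; Lindqvist: $9,370; Okafor: $23,020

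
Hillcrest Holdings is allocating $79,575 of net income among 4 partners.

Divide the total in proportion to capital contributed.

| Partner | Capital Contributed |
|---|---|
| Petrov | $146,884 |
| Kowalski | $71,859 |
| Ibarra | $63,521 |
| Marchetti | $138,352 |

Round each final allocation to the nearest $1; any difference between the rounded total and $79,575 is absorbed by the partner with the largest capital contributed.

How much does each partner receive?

Petrov: $27,789 · Kowalski: $13,595 · Ibarra: $12,017 · Marchetti: $26,174

Combined capital contributed = 146,884 + 71,859 + 63,521 + 138,352 = 420,616.
Unrounded shares: Petrov 27,788.52; Kowalski 13,594.78; Ibarra 12,017.34; Marchetti 26,174.37.
Rounded to nearest $1: Petrov $27,789; Kowalski $13,595; Ibarra $12,017; Marchetti $26,174. Sum = $79,575.
Rounded total matches; no reconciliation needed.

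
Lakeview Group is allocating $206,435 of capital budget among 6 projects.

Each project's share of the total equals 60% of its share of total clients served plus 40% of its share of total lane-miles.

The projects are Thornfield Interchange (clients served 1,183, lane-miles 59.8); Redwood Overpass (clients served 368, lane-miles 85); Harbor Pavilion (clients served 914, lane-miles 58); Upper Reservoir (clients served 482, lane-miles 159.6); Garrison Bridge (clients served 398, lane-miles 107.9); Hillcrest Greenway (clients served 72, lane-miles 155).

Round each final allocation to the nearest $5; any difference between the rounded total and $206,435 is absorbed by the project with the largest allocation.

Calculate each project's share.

Clients served total 3,417; lane-miles total 625.3.
Combined weights (60% clients served + 40% lane-miles): Thornfield Interchange 0.2460; Redwood Overpass 0.1190; Harbor Pavilion 0.1976; Upper Reservoir 0.1867; Garrison Bridge 0.1389; Hillcrest Greenway 0.1118.
Pro-rata amounts: Thornfield Interchange 50,778.82; Redwood Overpass 24,564.11; Harbor Pavilion 40,790.29; Upper Reservoir 38,547.74; Garrison Bridge 28,675.62; Hillcrest Greenway 23,078.42.
After rounding ($5): Thornfield Interchange $50,780; Redwood Overpass $24,565; Harbor Pavilion $40,790; Upper Reservoir $38,550; Garrison Bridge $28,675; Hillcrest Greenway $23,080. Sum = $206,440.
Difference $206,435 − $206,440 = −$5 applied to largest allocation (Thornfield Interchange): Thornfield Interchange becomes $50,775.

Thornfield Interchange: $50,775 · Redwood Overpass: $24,565 · Harbor Pavilion: $40,790 · Upper Reservoir: $38,550 · Garrison Bridge: $28,675 · Hillcrest Greenway: $23,080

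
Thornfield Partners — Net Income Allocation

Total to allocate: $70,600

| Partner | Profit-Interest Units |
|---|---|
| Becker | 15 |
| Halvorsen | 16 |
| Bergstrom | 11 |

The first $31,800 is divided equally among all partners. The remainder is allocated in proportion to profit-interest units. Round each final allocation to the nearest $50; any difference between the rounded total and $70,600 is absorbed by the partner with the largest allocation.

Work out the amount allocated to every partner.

Becker: $24,450 | Halvorsen: $25,400 | Bergstrom: $20,750

Equal tier: $31,800 ÷ 3 = $10,600 apiece.
Remainder $38,800 by profit-interest units (total 42): Becker 13,857.14 → $13,850; Halvorsen 14,780.95 → $14,800; Bergstrom 10,161.90 → $10,150.
Totals: Becker $10,600 + $13,850 = $24,450; Halvorsen $10,600 + $14,800 = $25,400; Bergstrom $10,600 + $10,150 = $20,750.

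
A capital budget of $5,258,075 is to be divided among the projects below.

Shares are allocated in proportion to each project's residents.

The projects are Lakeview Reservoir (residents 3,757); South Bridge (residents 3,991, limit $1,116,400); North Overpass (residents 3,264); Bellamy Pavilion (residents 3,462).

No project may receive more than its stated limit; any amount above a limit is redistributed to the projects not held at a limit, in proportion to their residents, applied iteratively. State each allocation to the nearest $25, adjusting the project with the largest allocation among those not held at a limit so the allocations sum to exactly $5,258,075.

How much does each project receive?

Residents total: 14,474.
Pro-rata shares before constraints: Lakeview Reservoir 1,364,832.65; South Bridge 1,449,839.53; North Overpass 1,185,736.96; Bellamy Pavilion 1,257,665.86.
Cap binds for South Bridge ($1,116,400); balance $4,141,675 reallocated over remaining residents 10,483.
Redistributed shares: Lakeview Reservoir 1,484,333.97 → $1,484,325; North Overpass 1,289,557.11 → $1,289,550; Bellamy Pavilion 1,367,783.92 → $1,367,775.
Rounding difference +$25 applied to Lakeview Reservoir → $1,484,350.

Lakeview Reservoir: $1,484,350 | South Bridge: $1,116,400 | North Overpass: $1,289,550 | Bellamy Pavilion: $1,367,775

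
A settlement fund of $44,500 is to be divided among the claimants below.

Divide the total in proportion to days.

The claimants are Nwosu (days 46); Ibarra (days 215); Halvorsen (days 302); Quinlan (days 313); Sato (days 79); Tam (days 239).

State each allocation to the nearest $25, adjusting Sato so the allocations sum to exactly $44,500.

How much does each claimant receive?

Total days = 1,194.
Pro-rata amounts: Nwosu 46/1,194 × $44,500 = 1,714.41; Ibarra 215/1,194 × $44,500 = 8,012.98; Halvorsen 302/1,194 × $44,500 = 11,255.44; Quinlan 313/1,194 × $44,500 = 11,665.41; Sato 79/1,194 × $44,500 = 2,944.30; Tam 239/1,194 × $44,500 = 8,907.45.
Rounded to nearest $25: Nwosu $1,725; Ibarra $8,025; Halvorsen $11,250; Quinlan $11,675; Sato $2,950; Tam $8,900. Sum = $44,525.
Difference $44,500 − $44,525 = −$25 applied to Sato: Sato becomes $2,925.

Nwosu: $1,725 | Ibarra: $8,025 | Halvorsen: $11,250 | Quinlan: $11,675 | Sato: $2,925 | Tam: $8,900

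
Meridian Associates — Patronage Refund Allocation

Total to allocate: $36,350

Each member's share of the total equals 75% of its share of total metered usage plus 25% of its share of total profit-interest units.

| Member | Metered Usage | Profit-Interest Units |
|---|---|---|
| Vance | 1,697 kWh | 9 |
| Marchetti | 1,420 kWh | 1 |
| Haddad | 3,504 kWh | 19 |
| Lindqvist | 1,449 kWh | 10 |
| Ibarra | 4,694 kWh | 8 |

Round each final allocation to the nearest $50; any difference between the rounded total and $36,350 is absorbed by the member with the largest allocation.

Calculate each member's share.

Metered usage total 12,764; profit-interest units total 47.
Combined weights (75% metered usage + 25% profit-interest units): Vance 0.1476; Marchetti 0.0888; Haddad 0.3070; Lindqvist 0.1383; Ibarra 0.3184.
Proportional shares: Vance 5,364.76; Marchetti 3,226.31; Haddad 11,157.83; Lindqvist 5,028.42; Ibarra 11,572.68.
After rounding ($50): Vance $5,350; Marchetti $3,250; Haddad $11,150; Lindqvist $5,050; Ibarra $11,550. Sum = $36,350.
Rounded total matches; no reconciliation needed.

Vance: $5,350; Marchetti: $3,250; Haddad: $11,150; Lindqvist: $5,050; Ibarra: $11,550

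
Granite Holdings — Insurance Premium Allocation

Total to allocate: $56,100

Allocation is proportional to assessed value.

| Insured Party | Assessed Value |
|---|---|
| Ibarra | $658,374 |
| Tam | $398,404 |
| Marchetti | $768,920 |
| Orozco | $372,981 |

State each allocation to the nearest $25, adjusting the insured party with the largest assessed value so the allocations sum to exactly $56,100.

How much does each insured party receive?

Assessed value total: 658,374 + 398,404 + 768,920 + 372,981 = 2,198,679.
Pro-rata amounts: Ibarra 16,798.62; Tam 10,165.41; Marchetti 19,619.24; Orozco 9,516.73.
Rounded to nearest $25: Ibarra $16,800; Tam $10,175; Marchetti $19,625; Orozco $9,525. Sum = $56,125.
Difference $56,100 − $56,125 = −$25 applied to largest assessed value (Marchetti): Marchetti becomes $19,600.

Ibarra: $16,800; Tam: $10,175; Marchetti: $19,600; Orozco: $9,525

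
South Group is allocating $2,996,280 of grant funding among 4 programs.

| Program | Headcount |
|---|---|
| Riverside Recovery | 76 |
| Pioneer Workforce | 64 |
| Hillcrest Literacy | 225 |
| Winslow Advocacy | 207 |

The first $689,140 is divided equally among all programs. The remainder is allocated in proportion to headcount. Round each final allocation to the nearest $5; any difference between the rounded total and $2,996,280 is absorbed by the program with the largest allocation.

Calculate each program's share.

Riverside Recovery: $478,830; Pioneer Workforce: $430,425; Hillcrest Literacy: $1,079,815; Winslow Advocacy: $1,007,210

Equal tier: $689,140 ÷ 4 = $172,285 apiece.
Remainder $2,307,140 by headcount (total 572): Riverside Recovery 306,543.08 → $306,545; Pioneer Workforce 258,141.54 → $258,140; Hillcrest Literacy 907,528.85 → $907,530; Winslow Advocacy 834,926.54 → $834,925.
Totals: Riverside Recovery $172,285 + $306,545 = $478,830; Pioneer Workforce $172,285 + $258,140 = $430,425; Hillcrest Literacy $172,285 + $907,530 = $1,079,815; Winslow Advocacy $172,285 + $834,925 = $1,007,210.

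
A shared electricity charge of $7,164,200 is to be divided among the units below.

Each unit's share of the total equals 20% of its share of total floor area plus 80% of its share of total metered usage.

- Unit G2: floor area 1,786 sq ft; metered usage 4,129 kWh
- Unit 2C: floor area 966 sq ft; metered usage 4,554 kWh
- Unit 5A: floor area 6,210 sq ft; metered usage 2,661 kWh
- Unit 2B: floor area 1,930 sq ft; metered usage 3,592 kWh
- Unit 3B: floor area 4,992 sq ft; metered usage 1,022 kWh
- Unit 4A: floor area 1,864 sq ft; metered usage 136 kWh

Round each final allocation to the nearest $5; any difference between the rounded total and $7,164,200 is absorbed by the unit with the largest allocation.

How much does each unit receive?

Totals — floor area 17,748, metered usage 16,094.
Blended shares (20% floor area + 80% metered usage): Unit G2 0.2254; Unit 2C 0.2373; Unit 5A 0.2023; Unit 2B 0.2003; Unit 3B 0.1071; Unit 4A 0.0278.
Raw shares: Unit G2 1,614,598.63; Unit 2C 1,699,748.07; Unit 5A 1,448,978.17; Unit 2B 1,434,988.85; Unit 3B 766,968.92; Unit 4A 198,917.36.
After rounding ($5): Unit G2 $1,614,600; Unit 2C $1,699,750; Unit 5A $1,448,980; Unit 2B $1,434,990; Unit 3B $766,970; Unit 4A $198,915. Sum = $7,164,205.
Difference $7,164,200 − $7,164,205 = −$5 applied to largest allocation (Unit 2C): Unit 2C becomes $1,699,745.

Unit G2: $1,614,600 | Unit 2C: $1,699,745 | Unit 5A: $1,448,980 | Unit 2B: $1,434,990 | Unit 3B: $766,970 | Unit 4A: $198,915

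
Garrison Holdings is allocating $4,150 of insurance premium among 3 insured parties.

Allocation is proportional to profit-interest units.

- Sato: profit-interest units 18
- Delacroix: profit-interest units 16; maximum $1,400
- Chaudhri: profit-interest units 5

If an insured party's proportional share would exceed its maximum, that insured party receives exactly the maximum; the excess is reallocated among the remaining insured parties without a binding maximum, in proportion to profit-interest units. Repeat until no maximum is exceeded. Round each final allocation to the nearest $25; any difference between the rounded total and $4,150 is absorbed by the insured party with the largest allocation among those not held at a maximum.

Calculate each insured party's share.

Total profit-interest units = 39.
Pro-rata shares before constraints: Sato 1,915.38; Delacroix 1,702.56; Chaudhri 532.05.
Held at cap: Delacroix ($1,400); residual $2,750 reallocated over remaining profit-interest units 23.
Shares after redistribution: Sato 2,152.17 → $2,150; Chaudhri 597.83 → $600.

Sato: $2,150 · Delacroix: $1,400 · Chaudhri: $600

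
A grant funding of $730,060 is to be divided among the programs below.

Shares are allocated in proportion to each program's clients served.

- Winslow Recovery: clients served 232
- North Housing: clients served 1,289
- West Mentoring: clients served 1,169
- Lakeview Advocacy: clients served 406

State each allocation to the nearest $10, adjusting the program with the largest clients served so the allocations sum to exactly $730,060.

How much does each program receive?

Winslow Recovery: $54,710 | North Housing: $303,950 | West Mentoring: $275,660 | Lakeview Advocacy: $95,740

Sum of clients served: 3,096.
Unrounded shares: Winslow Recovery 232/3,096 × $730,060 = 54,707.34; North Housing 1,289/3,096 × $730,060 = 303,955.86; West Mentoring 1,169/3,096 × $730,060 = 275,658.96; Lakeview Advocacy 406/3,096 × $730,060 = 95,737.84.
Rounded to nearest $10: Winslow Recovery $54,710; North Housing $303,960; West Mentoring $275,660; Lakeview Advocacy $95,740. Sum = $730,070.
Difference $730,060 − $730,070 = −$10 applied to largest clients served (North Housing): North Housing becomes $303,950.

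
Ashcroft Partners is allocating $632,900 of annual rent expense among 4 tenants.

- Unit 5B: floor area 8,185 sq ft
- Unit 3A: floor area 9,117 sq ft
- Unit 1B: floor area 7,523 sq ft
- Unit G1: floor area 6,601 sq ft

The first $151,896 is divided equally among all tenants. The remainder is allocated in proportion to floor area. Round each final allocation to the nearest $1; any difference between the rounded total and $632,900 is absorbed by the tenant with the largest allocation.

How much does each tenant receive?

Unit 5B: $163,253 | Unit 3A: $177,519 | Unit 1B: $153,120 | Unit G1: $139,008

First tranche $151,896 split equally: $37,974 each.
Remainder $481,004 by floor area (total 31,426): Unit 5B 125,279.00 → $125,279; Unit 3A 139,544.12 → $139,544; Unit 1B 115,146.47 → $115,146; Unit G1 101,034.41 → $101,034.
Rounding difference +$1 on remainder applied to Unit 3A.
Totals: Unit 5B $37,974 + $125,279 = $163,253; Unit 3A $37,974 + $139,545 = $177,519; Unit 1B $37,974 + $115,146 = $153,120; Unit G1 $37,974 + $101,034 = $139,008.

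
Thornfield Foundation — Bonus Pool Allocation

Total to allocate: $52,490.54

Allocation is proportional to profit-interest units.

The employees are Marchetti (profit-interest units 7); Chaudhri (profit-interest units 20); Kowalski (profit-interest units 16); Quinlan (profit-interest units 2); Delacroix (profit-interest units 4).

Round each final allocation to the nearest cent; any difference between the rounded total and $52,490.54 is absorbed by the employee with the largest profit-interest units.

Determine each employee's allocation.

Combined profit-interest units = 7 + 20 + 16 + 2 + 4 = 49.
Raw shares: Marchetti 7,498.6486; Chaudhri 21,424.7102; Kowalski 17,139.7682; Quinlan 2,142.4710; Delacroix 4,284.9420.
At nearest cent: Marchetti $7,498.65; Chaudhri $21,424.71; Kowalski $17,139.77; Quinlan $2,142.47; Delacroix $4,284.94. Sum = $52,490.54.
Rounded total matches; no reconciliation needed.

Marchetti: $7,498.65 · Chaudhri: $21,424.71 · Kowalski: $17,139.77 · Quinlan: $2,142.47 · Delacroix: $4,284.94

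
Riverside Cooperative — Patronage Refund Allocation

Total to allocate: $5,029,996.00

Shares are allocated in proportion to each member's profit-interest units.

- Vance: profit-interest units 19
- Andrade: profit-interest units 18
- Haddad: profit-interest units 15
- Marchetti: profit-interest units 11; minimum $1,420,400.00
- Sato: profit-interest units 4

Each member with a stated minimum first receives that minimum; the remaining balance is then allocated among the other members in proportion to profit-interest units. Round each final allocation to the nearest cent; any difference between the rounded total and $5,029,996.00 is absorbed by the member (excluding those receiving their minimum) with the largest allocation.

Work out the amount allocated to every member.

Fund the minimums — Marchetti $1,420,400.00. Balance $3,609,596.00.
Balance split over remaining profit-interest units 56: Vance 1,224,684.3571 → $1,224,684.36; Andrade 1,160,227.2857 → $1,160,227.29; Haddad 966,856.0714 → $966,856.07; Sato 257,828.2857 → $257,828.29.
Rounding difference −$0.01 applied to Vance → $1,224,684.35.

Vance: $1,224,684.35; Andrade: $1,160,227.29; Haddad: $966,856.07; Marchetti: $1,420,400.00; Sato: $257,828.29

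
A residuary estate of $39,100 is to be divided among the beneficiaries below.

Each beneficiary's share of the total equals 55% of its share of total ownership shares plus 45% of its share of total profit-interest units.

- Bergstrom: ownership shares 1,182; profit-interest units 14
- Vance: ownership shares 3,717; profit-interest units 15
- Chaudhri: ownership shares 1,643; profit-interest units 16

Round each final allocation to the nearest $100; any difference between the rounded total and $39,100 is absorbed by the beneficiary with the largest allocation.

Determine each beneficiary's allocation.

Bergstrom: $9,400; Vance: $18,000; Chaudhri: $11,700

Totals — ownership shares 6,542, profit-interest units 45.
Combined weights (55% ownership shares + 45% profit-interest units): Bergstrom 0.2394; Vance 0.4625; Chaudhri 0.2981.
Unrounded shares: Bergstrom 9,359.50; Vance 18,083.60; Chaudhri 11,656.90.
After rounding ($100): Bergstrom $9,400; Vance $18,100; Chaudhri $11,700. Sum = $39,200.
Difference $39,100 − $39,200 = −$100 applied to largest allocation (Vance): Vance becomes $18,000.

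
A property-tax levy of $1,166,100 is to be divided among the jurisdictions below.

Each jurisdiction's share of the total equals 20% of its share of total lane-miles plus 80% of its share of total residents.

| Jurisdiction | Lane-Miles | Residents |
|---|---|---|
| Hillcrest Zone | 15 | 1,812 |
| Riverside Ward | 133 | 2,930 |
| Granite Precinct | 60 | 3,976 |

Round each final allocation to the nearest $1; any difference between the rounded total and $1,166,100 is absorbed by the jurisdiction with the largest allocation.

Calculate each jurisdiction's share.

Lane-miles total 208; residents total 8,718.
Composite weights (20% lane-miles + 80% residents): Hillcrest Zone 0.1807; Riverside Ward 0.3968; Granite Precinct 0.4225.
Proportional shares: Hillcrest Zone 210,713.97; Riverside Ward 462,654.40; Granite Precinct 492,731.63.
After rounding ($1): Hillcrest Zone $210,714; Riverside Ward $462,654; Granite Precinct $492,732. Sum = $1,166,100.
Sum already equals the total — no adjustment.

Hillcrest Zone: $210,714 · Riverside Ward: $462,654 · Granite Precinct: $492,732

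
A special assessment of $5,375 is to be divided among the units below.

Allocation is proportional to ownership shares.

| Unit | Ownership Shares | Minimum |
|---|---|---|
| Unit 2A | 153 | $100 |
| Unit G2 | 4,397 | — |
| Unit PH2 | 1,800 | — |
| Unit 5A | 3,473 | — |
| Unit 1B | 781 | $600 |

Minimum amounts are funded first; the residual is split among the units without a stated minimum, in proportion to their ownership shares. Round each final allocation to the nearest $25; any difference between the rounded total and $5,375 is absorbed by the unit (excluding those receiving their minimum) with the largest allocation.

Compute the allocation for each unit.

Guaranteed amounts: Unit 2A $100; Unit 1B $600. Residual $4,675.
Residual split over remaining ownership shares 9,670: Unit G2 2,125.75 → $2,125; Unit PH2 870.22 → $875; Unit 5A 1,679.04 → $1,675.

Unit 2A: $100 · Unit G2: $2,125 · Unit PH2: $875 · Unit 5A: $1,675 · Unit 1B: $600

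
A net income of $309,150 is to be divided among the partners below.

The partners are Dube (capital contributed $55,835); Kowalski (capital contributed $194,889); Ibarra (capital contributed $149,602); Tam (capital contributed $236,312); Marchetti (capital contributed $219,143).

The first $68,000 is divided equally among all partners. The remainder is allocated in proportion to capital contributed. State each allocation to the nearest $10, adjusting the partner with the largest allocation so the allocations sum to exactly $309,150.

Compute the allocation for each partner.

First tranche $68,000 split equally: $13,600 each.
Remainder $241,150 by capital contributed (total 855,781): Dube 15,733.71 → $15,730; Kowalski 54,917.65 → $54,920; Ibarra 42,156.26 → $42,160; Tam 66,590.21 → $66,590; Marchetti 61,752.17 → $61,750.
Totals: Dube $13,600 + $15,730 = $29,330; Kowalski $13,600 + $54,920 = $68,520; Ibarra $13,600 + $42,160 = $55,760; Tam $13,600 + $66,590 = $80,190; Marchetti $13,600 + $61,750 = $75,350.

Dube: $29,330 · Kowalski: $68,520 · Ibarra: $55,760 · Tam: $80,190 · Marchetti: $75,350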